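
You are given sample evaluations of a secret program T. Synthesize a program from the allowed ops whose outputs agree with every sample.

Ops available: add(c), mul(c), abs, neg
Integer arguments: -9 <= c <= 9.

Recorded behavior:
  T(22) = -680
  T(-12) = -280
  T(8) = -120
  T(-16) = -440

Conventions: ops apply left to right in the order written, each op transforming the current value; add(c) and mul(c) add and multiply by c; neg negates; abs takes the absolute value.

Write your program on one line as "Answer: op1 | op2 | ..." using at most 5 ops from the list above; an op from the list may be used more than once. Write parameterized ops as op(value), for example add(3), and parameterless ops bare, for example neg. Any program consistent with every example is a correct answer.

abs | add(-5) | mul(5) | mul(-8)

Check, running the answer program on each example:
  22 -> 22 -> 17 -> 85 -> -680
  -12 -> 12 -> 7 -> 35 -> -280
  8 -> 8 -> 3 -> 15 -> -120
  -16 -> 16 -> 11 -> 55 -> -440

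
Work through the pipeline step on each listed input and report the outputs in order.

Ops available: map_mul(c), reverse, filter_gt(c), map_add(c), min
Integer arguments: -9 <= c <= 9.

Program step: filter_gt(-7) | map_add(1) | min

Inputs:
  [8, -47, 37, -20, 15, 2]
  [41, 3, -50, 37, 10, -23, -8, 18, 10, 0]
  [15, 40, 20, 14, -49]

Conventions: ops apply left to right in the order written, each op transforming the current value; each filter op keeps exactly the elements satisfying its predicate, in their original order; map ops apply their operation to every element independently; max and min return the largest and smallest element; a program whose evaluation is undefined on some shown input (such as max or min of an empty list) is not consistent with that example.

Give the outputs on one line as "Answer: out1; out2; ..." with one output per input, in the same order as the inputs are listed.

3; 1; 15

Execution, op by op:
  [8, -47, 37, -20, 15, 2] -> [8, 37, 15, 2] -> [9, 38, 16, 3] -> 3
  [41, 3, -50, 37, 10, -23, -8, 18, 10, 0] -> [41, 3, 37, 10, 18, 10, 0] -> [42, 4, 38, 11, 19, 11, 1] -> 1
  [15, 40, 20, 14, -49] -> [15, 40, 20, 14] -> [16, 41, 21, 15] -> 15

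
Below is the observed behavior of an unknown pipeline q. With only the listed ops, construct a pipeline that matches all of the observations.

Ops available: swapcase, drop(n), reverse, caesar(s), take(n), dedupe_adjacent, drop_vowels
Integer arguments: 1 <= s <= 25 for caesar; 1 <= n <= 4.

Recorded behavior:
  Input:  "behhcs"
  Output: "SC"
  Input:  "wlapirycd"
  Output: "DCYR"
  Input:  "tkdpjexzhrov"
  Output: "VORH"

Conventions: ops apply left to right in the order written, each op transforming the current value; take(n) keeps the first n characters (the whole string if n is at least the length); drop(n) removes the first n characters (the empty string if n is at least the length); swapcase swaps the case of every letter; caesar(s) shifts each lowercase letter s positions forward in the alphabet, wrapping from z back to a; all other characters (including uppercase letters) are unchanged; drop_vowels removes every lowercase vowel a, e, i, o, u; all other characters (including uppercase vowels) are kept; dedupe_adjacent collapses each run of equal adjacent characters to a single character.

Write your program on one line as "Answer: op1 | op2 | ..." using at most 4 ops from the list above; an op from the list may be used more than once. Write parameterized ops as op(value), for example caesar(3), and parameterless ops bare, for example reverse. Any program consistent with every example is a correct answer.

drop(4) | reverse | swapcase | take(4)

Check, running the answer program on each example:
  "behhcs" -> "cs" -> "sc" -> "SC" -> "SC"
  "wlapirycd" -> "irycd" -> "dcyri" -> "DCYRI" -> "DCYR"
  "tkdpjexzhrov" -> "jexzhrov" -> "vorhzxej" -> "VORHZXEJ" -> "VORH"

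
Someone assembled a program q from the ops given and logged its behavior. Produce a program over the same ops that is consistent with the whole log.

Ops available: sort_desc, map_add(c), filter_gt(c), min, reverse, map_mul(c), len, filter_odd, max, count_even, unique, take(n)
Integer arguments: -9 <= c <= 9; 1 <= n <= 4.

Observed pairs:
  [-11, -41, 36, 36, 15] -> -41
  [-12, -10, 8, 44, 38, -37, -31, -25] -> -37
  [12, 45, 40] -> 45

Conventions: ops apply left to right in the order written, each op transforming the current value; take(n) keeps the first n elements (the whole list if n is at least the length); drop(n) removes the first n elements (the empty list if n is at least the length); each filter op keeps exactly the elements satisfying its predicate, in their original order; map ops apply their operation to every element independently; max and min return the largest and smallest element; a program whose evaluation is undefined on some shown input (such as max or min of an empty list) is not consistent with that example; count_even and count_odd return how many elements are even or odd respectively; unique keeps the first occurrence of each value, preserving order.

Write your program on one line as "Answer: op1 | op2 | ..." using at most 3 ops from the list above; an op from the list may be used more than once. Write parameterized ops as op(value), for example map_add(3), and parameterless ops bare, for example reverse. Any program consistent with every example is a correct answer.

filter_odd | min

Check, running the answer program on each example:
  [-11, -41, 36, 36, 15] -> [-11, -41, 15] -> -41
  [-12, -10, 8, 44, 38, -37, -31, -25] -> [-37, -31, -25] -> -37
  [12, 45, 40] -> [45] -> 45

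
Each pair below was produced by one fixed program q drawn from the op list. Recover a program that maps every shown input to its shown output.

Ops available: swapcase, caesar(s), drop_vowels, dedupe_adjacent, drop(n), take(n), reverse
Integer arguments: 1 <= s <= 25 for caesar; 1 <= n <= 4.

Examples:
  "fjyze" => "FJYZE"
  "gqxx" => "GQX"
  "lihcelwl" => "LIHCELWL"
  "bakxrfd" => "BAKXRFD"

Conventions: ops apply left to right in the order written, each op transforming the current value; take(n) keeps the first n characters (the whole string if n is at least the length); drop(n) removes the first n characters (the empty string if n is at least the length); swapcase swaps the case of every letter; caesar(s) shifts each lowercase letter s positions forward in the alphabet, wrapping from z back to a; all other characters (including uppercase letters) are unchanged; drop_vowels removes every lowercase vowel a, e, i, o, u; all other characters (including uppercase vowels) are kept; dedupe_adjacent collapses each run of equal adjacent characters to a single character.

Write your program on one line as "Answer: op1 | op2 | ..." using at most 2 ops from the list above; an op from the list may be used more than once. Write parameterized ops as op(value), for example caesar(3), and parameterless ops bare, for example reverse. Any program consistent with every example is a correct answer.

dedupe_adjacent | swapcase

Check, running the answer program on each example:
  "fjyze" -> "fjyze" -> "FJYZE"
  "gqxx" -> "gqx" -> "GQX"
  "lihcelwl" -> "lihcelwl" -> "LIHCELWL"
  "bakxrfd" -> "bakxrfd" -> "BAKXRFD"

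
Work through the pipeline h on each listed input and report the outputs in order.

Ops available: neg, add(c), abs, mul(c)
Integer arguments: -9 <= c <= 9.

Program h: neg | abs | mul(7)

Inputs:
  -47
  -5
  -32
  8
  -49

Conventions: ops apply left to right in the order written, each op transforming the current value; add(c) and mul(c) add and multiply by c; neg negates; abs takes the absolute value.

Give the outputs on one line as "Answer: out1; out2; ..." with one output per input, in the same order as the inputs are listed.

Execution, op by op:
  -47 -> 47 -> 47 -> 329
  -5 -> 5 -> 5 -> 35
  -32 -> 32 -> 32 -> 224
  8 -> -8 -> 8 -> 56
  -49 -> 49 -> 49 -> 343

329; 35; 224; 56; 343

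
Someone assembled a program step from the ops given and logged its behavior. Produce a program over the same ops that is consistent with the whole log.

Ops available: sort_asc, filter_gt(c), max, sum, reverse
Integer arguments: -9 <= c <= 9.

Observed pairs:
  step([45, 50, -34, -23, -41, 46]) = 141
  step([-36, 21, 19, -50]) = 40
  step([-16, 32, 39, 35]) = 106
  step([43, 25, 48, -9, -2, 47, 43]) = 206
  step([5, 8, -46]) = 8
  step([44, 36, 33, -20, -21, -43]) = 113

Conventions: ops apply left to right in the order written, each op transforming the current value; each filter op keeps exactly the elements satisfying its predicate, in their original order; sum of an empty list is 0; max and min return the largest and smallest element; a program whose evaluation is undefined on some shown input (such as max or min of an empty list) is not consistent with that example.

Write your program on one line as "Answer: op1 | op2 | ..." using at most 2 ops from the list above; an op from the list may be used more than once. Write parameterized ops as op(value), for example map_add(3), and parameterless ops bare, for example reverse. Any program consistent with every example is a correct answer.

filter_gt(7) | sum

Check, running the answer program on each example:
  [45, 50, -34, -23, -41, 46] -> [45, 50, 46] -> 141
  [-36, 21, 19, -50] -> [21, 19] -> 40
  [-16, 32, 39, 35] -> [32, 39, 35] -> 106
  [43, 25, 48, -9, -2, 47, 43] -> [43, 25, 48, 47, 43] -> 206
  [5, 8, -46] -> [8] -> 8
  [44, 36, 33, -20, -21, -43] -> [44, 36, 33] -> 113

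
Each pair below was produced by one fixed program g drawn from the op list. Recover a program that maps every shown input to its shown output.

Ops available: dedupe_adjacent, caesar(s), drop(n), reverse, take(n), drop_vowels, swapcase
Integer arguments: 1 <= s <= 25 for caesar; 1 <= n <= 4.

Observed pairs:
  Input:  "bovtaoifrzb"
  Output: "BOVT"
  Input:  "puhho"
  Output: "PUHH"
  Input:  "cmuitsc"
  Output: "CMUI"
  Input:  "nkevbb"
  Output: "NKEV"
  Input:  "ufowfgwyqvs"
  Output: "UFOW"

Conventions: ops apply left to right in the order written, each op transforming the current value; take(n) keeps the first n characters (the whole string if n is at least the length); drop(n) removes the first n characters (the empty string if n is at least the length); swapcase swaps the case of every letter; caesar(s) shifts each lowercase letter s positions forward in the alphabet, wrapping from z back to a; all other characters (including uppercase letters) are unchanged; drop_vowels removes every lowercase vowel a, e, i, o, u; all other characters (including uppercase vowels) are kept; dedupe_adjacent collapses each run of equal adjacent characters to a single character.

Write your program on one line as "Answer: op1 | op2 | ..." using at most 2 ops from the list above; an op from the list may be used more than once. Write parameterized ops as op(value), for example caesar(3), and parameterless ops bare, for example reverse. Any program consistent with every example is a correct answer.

take(4) | swapcase

Check, running the answer program on each example:
  "bovtaoifrzb" -> "bovt" -> "BOVT"
  "puhho" -> "puhh" -> "PUHH"
  "cmuitsc" -> "cmui" -> "CMUI"
  "nkevbb" -> "nkev" -> "NKEV"
  "ufowfgwyqvs" -> "ufow" -> "UFOW"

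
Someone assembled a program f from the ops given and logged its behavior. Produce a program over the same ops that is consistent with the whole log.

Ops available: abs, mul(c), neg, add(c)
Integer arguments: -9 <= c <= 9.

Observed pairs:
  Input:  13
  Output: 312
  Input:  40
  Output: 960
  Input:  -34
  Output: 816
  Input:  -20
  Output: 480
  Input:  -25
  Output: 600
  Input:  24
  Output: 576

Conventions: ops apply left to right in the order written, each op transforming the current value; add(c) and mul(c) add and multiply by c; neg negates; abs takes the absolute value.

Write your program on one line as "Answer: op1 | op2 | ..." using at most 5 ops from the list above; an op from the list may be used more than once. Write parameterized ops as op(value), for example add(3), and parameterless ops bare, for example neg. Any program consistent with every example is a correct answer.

mul(3) | neg | abs | mul(8)

Check, running the answer program on each example:
  13 -> 39 -> -39 -> 39 -> 312
  40 -> 120 -> -120 -> 120 -> 960
  -34 -> -102 -> 102 -> 102 -> 816
  -20 -> -60 -> 60 -> 60 -> 480
  -25 -> -75 -> 75 -> 75 -> 600
  24 -> 72 -> -72 -> 72 -> 576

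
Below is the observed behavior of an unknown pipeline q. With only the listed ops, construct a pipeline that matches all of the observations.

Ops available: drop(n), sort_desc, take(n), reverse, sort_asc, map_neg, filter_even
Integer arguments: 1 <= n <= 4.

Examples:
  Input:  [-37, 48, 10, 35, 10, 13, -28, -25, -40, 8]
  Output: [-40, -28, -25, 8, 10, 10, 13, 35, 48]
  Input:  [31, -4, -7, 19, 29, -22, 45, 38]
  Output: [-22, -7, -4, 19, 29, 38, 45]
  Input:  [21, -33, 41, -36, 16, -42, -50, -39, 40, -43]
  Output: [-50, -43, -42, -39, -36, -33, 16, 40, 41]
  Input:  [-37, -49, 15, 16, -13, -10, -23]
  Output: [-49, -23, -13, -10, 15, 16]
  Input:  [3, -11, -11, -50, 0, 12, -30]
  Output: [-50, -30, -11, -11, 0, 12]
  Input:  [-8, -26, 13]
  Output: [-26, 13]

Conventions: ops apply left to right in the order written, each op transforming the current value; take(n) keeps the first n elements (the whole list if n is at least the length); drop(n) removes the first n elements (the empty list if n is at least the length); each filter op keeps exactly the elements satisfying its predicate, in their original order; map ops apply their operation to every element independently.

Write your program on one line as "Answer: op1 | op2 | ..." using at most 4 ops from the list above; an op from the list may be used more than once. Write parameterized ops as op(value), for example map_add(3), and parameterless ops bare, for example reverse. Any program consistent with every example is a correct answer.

drop(1) | sort_desc | sort_asc

Check, running the answer program on each example:
  [-37, 48, 10, 35, 10, 13, -28, -25, -40, 8] -> [48, 10, 35, 10, 13, -28, -25, -40, 8] -> [48, 35, 13, 10, 10, 8, -25, -28, -40] -> [-40, -28, -25, 8, 10, 10, 13, 35, 48]
  [31, -4, -7, 19, 29, -22, 45, 38] -> [-4, -7, 19, 29, -22, 45, 38] -> [45, 38, 29, 19, -4, -7, -22] -> [-22, -7, -4, 19, 29, 38, 45]
  [21, -33, 41, -36, 16, -42, -50, -39, 40, -43] -> [-33, 41, -36, 16, -42, -50, -39, 40, -43] -> [41, 40, 16, -33, -36, -39, -42, -43, -50] -> [-50, -43, -42, -39, -36, -33, 16, 40, 41]
  [-37, -49, 15, 16, -13, -10, -23] -> [-49, 15, 16, -13, -10, -23] -> [16, 15, -10, -13, -23, -49] -> [-49, -23, -13, -10, 15, 16]
  [3, -11, -11, -50, 0, 12, -30] -> [-11, -11, -50, 0, 12, -30] -> [12, 0, -11, -11, -30, -50] -> [-50, -30, -11, -11, 0, 12]
  [-8, -26, 13] -> [-26, 13] -> [13, -26] -> [-26, 13]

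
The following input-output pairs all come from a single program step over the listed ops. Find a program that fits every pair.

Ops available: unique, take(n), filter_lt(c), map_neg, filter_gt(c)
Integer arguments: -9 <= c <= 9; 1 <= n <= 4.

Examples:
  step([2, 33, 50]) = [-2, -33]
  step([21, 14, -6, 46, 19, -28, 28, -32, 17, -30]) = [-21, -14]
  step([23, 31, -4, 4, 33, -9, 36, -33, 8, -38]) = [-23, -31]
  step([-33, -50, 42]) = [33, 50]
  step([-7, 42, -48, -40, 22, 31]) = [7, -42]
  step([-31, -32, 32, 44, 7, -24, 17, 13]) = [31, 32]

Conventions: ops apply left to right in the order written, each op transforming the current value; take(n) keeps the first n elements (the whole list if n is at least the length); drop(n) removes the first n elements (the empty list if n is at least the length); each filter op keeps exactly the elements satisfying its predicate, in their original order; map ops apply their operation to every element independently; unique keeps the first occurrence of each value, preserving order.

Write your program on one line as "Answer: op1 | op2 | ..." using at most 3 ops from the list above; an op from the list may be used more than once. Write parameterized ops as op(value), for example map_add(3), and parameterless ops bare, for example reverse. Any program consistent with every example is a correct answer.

map_neg | take(2)

Check, running the answer program on each example:
  [2, 33, 50] -> [-2, -33, -50] -> [-2, -33]
  [21, 14, -6, 46, 19, -28, 28, -32, 17, -30] -> [-21, -14, 6, -46, -19, 28, -28, 32, -17, 30] -> [-21, -14]
  [23, 31, -4, 4, 33, -9, 36, -33, 8, -38] -> [-23, -31, 4, -4, -33, 9, -36, 33, -8, 38] -> [-23, -31]
  [-33, -50, 42] -> [33, 50, -42] -> [33, 50]
  [-7, 42, -48, -40, 22, 31] -> [7, -42, 48, 40, -22, -31] -> [7, -42]
  [-31, -32, 32, 44, 7, -24, 17, 13] -> [31, 32, -32, -44, -7, 24, -17, -13] -> [31, 32]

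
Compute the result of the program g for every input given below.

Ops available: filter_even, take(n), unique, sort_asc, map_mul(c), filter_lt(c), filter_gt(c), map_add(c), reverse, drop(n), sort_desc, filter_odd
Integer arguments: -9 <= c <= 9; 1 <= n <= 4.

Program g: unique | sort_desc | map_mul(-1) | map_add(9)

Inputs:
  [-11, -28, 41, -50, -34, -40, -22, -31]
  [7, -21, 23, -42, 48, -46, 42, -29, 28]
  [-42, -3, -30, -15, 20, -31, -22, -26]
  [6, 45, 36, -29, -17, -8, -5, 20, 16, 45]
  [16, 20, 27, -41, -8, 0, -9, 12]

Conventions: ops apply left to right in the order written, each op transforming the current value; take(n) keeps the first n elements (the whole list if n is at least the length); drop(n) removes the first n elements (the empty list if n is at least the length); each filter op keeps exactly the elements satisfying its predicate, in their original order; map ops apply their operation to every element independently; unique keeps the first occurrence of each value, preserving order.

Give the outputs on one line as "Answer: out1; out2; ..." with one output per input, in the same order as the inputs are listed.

Execution, op by op:
  [-11, -28, 41, -50, -34, -40, -22, -31] -> [-11, -28, 41, -50, -34, -40, -22, -31] -> [41, -11, -22, -28, -31, -34, -40, -50] -> [-41, 11, 22, 28, 31, 34, 40, 50] -> [-32, 20, 31, 37, 40, 43, 49, 59]
  [7, -21, 23, -42, 48, -46, 42, -29, 28] -> [7, -21, 23, -42, 48, -46, 42, -29, 28] -> [48, 42, 28, 23, 7, -21, -29, -42, -46] -> [-48, -42, -28, -23, -7, 21, 29, 42, 46] -> [-39, -33, -19, -14, 2, 30, 38, 51, 55]
  [-42, -3, -30, -15, 20, -31, -22, -26] -> [-42, -3, -30, -15, 20, -31, -22, -26] -> [20, -3, -15, -22, -26, -30, -31, -42] -> [-20, 3, 15, 22, 26, 30, 31, 42] -> [-11, 12, 24, 31, 35, 39, 40, 51]
  [6, 45, 36, -29, -17, -8, -5, 20, 16, 45] -> [6, 45, 36, -29, -17, -8, -5, 20, 16] -> [45, 36, 20, 16, 6, -5, -8, -17, -29] -> [-45, -36, -20, -16, -6, 5, 8, 17, 29] -> [-36, -27, -11, -7, 3, 14, 17, 26, 38]
  [16, 20, 27, -41, -8, 0, -9, 12] -> [16, 20, 27, -41, -8, 0, -9, 12] -> [27, 20, 16, 12, 0, -8, -9, -41] -> [-27, -20, -16, -12, 0, 8, 9, 41] -> [-18, -11, -7, -3, 9, 17, 18, 50]

[-32, 20, 31, 37, 40, 43, 49, 59]; [-39, -33, -19, -14, 2, 30, 38, 51, 55]; [-11, 12, 24, 31, 35, 39, 40, 51]; [-36, -27, -11, -7, 3, 14, 17, 26, 38]; [-18, -11, -7, -3, 9, 17, 18, 50]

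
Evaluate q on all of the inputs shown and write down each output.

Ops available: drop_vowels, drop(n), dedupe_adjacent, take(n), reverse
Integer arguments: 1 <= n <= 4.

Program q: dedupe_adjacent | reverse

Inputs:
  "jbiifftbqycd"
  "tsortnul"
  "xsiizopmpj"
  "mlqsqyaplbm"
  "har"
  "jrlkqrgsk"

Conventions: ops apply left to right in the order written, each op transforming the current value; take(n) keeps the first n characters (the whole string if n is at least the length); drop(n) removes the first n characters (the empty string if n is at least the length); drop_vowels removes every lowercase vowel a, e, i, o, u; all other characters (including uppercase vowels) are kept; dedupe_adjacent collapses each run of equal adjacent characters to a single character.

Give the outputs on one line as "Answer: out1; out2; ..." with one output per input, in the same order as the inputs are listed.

"dcyqbtfibj"; "luntrost"; "jpmpozisx"; "mblpayqsqlm"; "rah"; "ksgrqklrj"

Execution, op by op:
  "jbiifftbqycd" -> "jbiftbqycd" -> "dcyqbtfibj"
  "tsortnul" -> "tsortnul" -> "luntrost"
  "xsiizopmpj" -> "xsizopmpj" -> "jpmpozisx"
  "mlqsqyaplbm" -> "mlqsqyaplbm" -> "mblpayqsqlm"
  "har" -> "har" -> "rah"
  "jrlkqrgsk" -> "jrlkqrgsk" -> "ksgrqklrj"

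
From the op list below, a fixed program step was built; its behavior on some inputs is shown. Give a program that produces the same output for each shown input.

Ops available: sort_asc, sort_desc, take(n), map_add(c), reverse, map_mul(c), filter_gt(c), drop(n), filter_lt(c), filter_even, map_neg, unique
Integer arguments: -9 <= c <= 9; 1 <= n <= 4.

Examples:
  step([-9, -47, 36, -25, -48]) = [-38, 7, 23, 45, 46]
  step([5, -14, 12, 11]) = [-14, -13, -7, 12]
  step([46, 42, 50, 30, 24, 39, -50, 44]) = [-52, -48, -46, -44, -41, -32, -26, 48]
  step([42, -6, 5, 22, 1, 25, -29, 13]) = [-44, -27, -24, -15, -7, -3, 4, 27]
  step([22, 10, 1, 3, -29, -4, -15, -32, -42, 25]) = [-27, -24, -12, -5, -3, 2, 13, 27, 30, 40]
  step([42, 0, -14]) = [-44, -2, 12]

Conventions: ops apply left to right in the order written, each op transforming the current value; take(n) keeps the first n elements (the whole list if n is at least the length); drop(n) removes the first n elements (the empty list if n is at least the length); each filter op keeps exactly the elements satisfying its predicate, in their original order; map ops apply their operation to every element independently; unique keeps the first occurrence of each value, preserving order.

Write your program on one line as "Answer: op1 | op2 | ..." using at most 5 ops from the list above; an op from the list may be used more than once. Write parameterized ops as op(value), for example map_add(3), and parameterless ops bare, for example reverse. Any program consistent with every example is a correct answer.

reverse | sort_asc | sort_desc | map_neg | map_add(-2)

Check, running the answer program on each example:
  [-9, -47, 36, -25, -48] -> [-48, -25, 36, -47, -9] -> [-48, -47, -25, -9, 36] -> [36, -9, -25, -47, -48] -> [-36, 9, 25, 47, 48] -> [-38, 7, 23, 45, 46]
  [5, -14, 12, 11] -> [11, 12, -14, 5] -> [-14, 5, 11, 12] -> [12, 11, 5, -14] -> [-12, -11, -5, 14] -> [-14, -13, -7, 12]
  [46, 42, 50, 30, 24, 39, -50, 44] -> [44, -50, 39, 24, 30, 50, 42, 46] -> [-50, 24, 30, 39, 42, 44, 46, 50] -> [50, 46, 44, 42, 39, 30, 24, -50] -> [-50, -46, -44, -42, -39, -30, -24, 50] -> [-52, -48, -46, -44, -41, -32, -26, 48]
  [42, -6, 5, 22, 1, 25, -29, 13] -> [13, -29, 25, 1, 22, 5, -6, 42] -> [-29, -6, 1, 5, 13, 22, 25, 42] -> [42, 25, 22, 13, 5, 1, -6, -29] -> [-42, -25, -22, -13, -5, -1, 6, 29] -> [-44, -27, -24, -15, -7, -3, 4, 27]
  [22, 10, 1, 3, -29, -4, -15, -32, -42, 25] -> [25, -42, -32, -15, -4, -29, 3, 1, 10, 22] -> [-42, -32, -29, -15, -4, 1, 3, 10, 22, 25] -> [25, 22, 10, 3, 1, -4, -15, -29, -32, -42] -> [-25, -22, -10, -3, -1, 4, 15, 29, 32, 42] -> [-27, -24, -12, -5, -3, 2, 13, 27, 30, 40]
  [42, 0, -14] -> [-14, 0, 42] -> [-14, 0, 42] -> [42, 0, -14] -> [-42, 0, 14] -> [-44, -2, 12]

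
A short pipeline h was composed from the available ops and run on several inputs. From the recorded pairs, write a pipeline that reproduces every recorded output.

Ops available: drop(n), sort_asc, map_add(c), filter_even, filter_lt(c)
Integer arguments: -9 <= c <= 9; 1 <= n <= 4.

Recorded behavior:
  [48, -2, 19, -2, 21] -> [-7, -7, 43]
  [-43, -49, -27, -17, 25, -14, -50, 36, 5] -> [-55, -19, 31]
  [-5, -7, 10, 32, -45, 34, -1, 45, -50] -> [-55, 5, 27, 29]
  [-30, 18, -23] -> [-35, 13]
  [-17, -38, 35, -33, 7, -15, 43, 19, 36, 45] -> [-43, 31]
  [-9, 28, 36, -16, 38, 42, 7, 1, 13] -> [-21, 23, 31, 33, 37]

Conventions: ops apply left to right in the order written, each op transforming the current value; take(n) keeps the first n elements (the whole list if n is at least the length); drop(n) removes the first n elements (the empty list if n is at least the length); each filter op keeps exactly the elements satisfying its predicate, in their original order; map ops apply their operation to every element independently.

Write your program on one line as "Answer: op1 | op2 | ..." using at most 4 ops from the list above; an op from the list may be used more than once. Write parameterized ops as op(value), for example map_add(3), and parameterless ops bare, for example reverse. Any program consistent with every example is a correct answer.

filter_even | map_add(-5) | sort_asc

Check, running the answer program on each example:
  [48, -2, 19, -2, 21] -> [48, -2, -2] -> [43, -7, -7] -> [-7, -7, 43]
  [-43, -49, -27, -17, 25, -14, -50, 36, 5] -> [-14, -50, 36] -> [-19, -55, 31] -> [-55, -19, 31]
  [-5, -7, 10, 32, -45, 34, -1, 45, -50] -> [10, 32, 34, -50] -> [5, 27, 29, -55] -> [-55, 5, 27, 29]
  [-30, 18, -23] -> [-30, 18] -> [-35, 13] -> [-35, 13]
  [-17, -38, 35, -33, 7, -15, 43, 19, 36, 45] -> [-38, 36] -> [-43, 31] -> [-43, 31]
  [-9, 28, 36, -16, 38, 42, 7, 1, 13] -> [28, 36, -16, 38, 42] -> [23, 31, -21, 33, 37] -> [-21, 23, 31, 33, 37]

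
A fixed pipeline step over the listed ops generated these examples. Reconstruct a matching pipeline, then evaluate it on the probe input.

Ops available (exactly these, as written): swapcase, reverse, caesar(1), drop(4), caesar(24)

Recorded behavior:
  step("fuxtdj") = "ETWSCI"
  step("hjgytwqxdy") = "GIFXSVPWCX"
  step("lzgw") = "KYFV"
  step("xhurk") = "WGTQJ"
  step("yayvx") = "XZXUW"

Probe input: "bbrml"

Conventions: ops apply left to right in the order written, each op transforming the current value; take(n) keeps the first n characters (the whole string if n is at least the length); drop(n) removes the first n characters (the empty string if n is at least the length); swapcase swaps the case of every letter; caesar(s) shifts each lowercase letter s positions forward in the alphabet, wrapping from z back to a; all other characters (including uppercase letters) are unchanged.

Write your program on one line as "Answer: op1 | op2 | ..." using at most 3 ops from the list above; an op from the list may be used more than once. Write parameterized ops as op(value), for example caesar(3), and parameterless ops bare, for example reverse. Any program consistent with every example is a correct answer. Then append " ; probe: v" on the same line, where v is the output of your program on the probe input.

caesar(1) | caesar(24) | swapcase ; probe: "AAQLK"

Check, running the answer program on each example:
  "fuxtdj" -> "gvyuek" -> "etwsci" -> "ETWSCI"
  "hjgytwqxdy" -> "ikhzuxryez" -> "gifxsvpwcx" -> "GIFXSVPWCX"
  "lzgw" -> "mahx" -> "kyfv" -> "KYFV"
  "xhurk" -> "yivsl" -> "wgtqj" -> "WGTQJ"
  "yayvx" -> "zbzwy" -> "xzxuw" -> "XZXUW"
  probe: "bbrml" -> "ccsnm" -> "aaqlk" -> "AAQLK"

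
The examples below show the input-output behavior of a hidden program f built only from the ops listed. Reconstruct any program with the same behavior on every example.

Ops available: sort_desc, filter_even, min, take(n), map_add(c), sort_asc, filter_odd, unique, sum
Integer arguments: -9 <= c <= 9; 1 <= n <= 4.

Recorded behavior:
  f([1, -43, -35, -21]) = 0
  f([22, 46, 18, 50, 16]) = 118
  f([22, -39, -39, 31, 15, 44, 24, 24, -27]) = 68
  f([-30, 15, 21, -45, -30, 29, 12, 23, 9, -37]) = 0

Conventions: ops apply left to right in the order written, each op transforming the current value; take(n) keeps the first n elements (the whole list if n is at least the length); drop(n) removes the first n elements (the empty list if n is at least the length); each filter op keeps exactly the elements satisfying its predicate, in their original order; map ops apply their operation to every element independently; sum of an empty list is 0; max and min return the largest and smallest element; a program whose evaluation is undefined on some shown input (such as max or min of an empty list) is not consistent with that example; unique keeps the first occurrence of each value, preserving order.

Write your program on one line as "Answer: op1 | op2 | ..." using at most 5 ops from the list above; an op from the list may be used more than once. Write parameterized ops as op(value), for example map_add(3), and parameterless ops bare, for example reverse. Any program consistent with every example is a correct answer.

sort_desc | take(3) | filter_even | sum

Check, running the answer program on each example:
  [1, -43, -35, -21] -> [1, -21, -35, -43] -> [1, -21, -35] -> [] -> 0
  [22, 46, 18, 50, 16] -> [50, 46, 22, 18, 16] -> [50, 46, 22] -> [50, 46, 22] -> 118
  [22, -39, -39, 31, 15, 44, 24, 24, -27] -> [44, 31, 24, 24, 22, 15, -27, -39, -39] -> [44, 31, 24] -> [44, 24] -> 68
  [-30, 15, 21, -45, -30, 29, 12, 23, 9, -37] -> [29, 23, 21, 15, 12, 9, -30, -30, -37, -45] -> [29, 23, 21] -> [] -> 0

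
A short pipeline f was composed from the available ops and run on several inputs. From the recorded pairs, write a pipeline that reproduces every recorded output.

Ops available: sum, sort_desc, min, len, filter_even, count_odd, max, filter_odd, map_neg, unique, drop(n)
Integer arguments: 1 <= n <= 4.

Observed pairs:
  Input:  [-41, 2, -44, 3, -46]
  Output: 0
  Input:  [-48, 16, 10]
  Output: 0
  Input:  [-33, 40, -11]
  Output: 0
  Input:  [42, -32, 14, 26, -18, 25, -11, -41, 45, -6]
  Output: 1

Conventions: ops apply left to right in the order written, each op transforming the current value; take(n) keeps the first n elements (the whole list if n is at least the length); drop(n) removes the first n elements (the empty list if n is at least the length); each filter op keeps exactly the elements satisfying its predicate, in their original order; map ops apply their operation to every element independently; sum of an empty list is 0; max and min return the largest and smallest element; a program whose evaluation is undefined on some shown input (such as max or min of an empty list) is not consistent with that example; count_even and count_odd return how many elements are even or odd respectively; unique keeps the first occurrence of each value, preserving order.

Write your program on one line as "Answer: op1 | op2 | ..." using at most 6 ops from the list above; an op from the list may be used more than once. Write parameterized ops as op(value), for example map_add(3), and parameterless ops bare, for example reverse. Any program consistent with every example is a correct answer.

sort_desc | filter_odd | map_neg | drop(3) | count_odd

Check, running the answer program on each example:
  [-41, 2, -44, 3, -46] -> [3, 2, -41, -44, -46] -> [3, -41] -> [-3, 41] -> [] -> 0
  [-48, 16, 10] -> [16, 10, -48] -> [] -> [] -> [] -> 0
  [-33, 40, -11] -> [40, -11, -33] -> [-11, -33] -> [11, 33] -> [] -> 0
  [42, -32, 14, 26, -18, 25, -11, -41, 45, -6] -> [45, 42, 26, 25, 14, -6, -11, -18, -32, -41] -> [45, 25, -11, -41] -> [-45, -25, 11, 41] -> [41] -> 1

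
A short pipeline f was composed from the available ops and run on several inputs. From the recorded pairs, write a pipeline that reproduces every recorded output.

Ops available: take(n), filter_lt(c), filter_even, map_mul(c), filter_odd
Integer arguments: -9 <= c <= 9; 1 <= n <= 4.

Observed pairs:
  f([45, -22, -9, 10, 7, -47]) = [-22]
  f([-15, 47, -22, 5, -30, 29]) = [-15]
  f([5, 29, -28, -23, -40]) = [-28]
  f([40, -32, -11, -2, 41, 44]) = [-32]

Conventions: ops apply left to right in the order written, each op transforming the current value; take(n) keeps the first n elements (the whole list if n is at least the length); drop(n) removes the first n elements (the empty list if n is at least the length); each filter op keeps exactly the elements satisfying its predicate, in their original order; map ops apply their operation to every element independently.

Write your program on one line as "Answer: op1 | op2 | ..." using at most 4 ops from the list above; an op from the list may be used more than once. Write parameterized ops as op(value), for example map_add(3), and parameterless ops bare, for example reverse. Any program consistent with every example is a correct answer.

take(4) | filter_lt(-5) | filter_lt(-9) | take(1)

Check, running the answer program on each example:
  [45, -22, -9, 10, 7, -47] -> [45, -22, -9, 10] -> [-22, -9] -> [-22] -> [-22]
  [-15, 47, -22, 5, -30, 29] -> [-15, 47, -22, 5] -> [-15, -22] -> [-15, -22] -> [-15]
  [5, 29, -28, -23, -40] -> [5, 29, -28, -23] -> [-28, -23] -> [-28, -23] -> [-28]
  [40, -32, -11, -2, 41, 44] -> [40, -32, -11, -2] -> [-32, -11] -> [-32, -11] -> [-32]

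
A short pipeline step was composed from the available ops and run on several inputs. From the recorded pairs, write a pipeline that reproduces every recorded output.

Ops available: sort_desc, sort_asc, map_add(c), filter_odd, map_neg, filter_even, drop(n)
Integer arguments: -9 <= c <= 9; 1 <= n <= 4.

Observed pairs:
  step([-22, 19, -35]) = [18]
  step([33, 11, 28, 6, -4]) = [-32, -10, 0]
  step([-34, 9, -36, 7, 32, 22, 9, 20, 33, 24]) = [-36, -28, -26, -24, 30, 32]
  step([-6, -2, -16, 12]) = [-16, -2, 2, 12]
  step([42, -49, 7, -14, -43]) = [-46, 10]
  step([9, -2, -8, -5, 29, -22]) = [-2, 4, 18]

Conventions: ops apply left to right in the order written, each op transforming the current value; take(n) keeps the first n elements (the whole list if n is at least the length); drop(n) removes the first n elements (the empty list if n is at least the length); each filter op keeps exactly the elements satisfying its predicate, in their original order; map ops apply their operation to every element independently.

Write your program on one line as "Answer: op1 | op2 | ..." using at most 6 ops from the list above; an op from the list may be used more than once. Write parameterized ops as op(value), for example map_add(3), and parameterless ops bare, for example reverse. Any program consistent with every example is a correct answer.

sort_asc | map_neg | filter_even | sort_asc | map_add(-4)

Check, running the answer program on each example:
  [-22, 19, -35] -> [-35, -22, 19] -> [35, 22, -19] -> [22] -> [22] -> [18]
  [33, 11, 28, 6, -4] -> [-4, 6, 11, 28, 33] -> [4, -6, -11, -28, -33] -> [4, -6, -28] -> [-28, -6, 4] -> [-32, -10, 0]
  [-34, 9, -36, 7, 32, 22, 9, 20, 33, 24] -> [-36, -34, 7, 9, 9, 20, 22, 24, 32, 33] -> [36, 34, -7, -9, -9, -20, -22, -24, -32, -33] -> [36, 34, -20, -22, -24, -32] -> [-32, -24, -22, -20, 34, 36] -> [-36, -28, -26, -24, 30, 32]
  [-6, -2, -16, 12] -> [-16, -6, -2, 12] -> [16, 6, 2, -12] -> [16, 6, 2, -12] -> [-12, 2, 6, 16] -> [-16, -2, 2, 12]
  [42, -49, 7, -14, -43] -> [-49, -43, -14, 7, 42] -> [49, 43, 14, -7, -42] -> [14, -42] -> [-42, 14] -> [-46, 10]
  [9, -2, -8, -5, 29, -22] -> [-22, -8, -5, -2, 9, 29] -> [22, 8, 5, 2, -9, -29] -> [22, 8, 2] -> [2, 8, 22] -> [-2, 4, 18]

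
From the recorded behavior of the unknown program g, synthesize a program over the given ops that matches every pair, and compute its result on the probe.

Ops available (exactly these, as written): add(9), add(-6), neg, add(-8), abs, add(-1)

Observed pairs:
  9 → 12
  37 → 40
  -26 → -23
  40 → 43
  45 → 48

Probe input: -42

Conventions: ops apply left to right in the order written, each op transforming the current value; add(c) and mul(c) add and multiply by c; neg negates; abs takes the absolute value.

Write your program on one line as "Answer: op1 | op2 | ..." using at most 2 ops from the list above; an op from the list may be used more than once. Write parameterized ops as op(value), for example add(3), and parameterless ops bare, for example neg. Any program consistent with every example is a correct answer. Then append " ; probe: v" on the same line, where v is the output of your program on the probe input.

add(9) | add(-6) ; probe: -39

Check, running the answer program on each example:
  9 -> 18 -> 12
  37 -> 46 -> 40
  -26 -> -17 -> -23
  40 -> 49 -> 43
  45 -> 54 -> 48
  probe: -42 -> -33 -> -39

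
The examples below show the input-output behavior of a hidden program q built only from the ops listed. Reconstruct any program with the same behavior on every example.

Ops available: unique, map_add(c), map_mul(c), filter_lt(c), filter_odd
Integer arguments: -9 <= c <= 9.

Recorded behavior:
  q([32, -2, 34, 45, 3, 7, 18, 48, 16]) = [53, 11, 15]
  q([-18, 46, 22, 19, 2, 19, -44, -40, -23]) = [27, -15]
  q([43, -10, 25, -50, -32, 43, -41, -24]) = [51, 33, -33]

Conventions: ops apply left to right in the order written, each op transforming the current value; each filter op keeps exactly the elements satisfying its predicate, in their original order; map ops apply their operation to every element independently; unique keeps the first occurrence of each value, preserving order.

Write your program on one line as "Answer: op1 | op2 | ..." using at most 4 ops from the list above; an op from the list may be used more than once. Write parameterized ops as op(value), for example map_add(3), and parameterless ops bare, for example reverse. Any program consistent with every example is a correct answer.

map_add(8) | filter_odd | unique

Check, running the answer program on each example:
  [32, -2, 34, 45, 3, 7, 18, 48, 16] -> [40, 6, 42, 53, 11, 15, 26, 56, 24] -> [53, 11, 15] -> [53, 11, 15]
  [-18, 46, 22, 19, 2, 19, -44, -40, -23] -> [-10, 54, 30, 27, 10, 27, -36, -32, -15] -> [27, 27, -15] -> [27, -15]
  [43, -10, 25, -50, -32, 43, -41, -24] -> [51, -2, 33, -42, -24, 51, -33, -16] -> [51, 33, 51, -33] -> [51, 33, -33]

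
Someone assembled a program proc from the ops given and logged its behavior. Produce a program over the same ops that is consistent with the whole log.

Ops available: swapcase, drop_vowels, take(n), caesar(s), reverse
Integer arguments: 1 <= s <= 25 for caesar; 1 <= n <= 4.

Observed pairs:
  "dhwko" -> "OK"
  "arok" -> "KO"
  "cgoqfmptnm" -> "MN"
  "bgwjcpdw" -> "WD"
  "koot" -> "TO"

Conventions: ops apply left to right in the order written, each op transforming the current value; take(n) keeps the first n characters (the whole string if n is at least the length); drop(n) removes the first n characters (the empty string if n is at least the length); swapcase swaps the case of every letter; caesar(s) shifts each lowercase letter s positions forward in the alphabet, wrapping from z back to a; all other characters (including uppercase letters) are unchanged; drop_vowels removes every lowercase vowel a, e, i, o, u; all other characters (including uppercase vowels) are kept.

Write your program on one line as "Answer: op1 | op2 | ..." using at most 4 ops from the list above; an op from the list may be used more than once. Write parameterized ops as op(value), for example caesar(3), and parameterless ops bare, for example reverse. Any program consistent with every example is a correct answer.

reverse | take(3) | take(2) | swapcase

Check, running the answer program on each example:
  "dhwko" -> "okwhd" -> "okw" -> "ok" -> "OK"
  "arok" -> "kora" -> "kor" -> "ko" -> "KO"
  "cgoqfmptnm" -> "mntpmfqogc" -> "mnt" -> "mn" -> "MN"
  "bgwjcpdw" -> "wdpcjwgb" -> "wdp" -> "wd" -> "WD"
  "koot" -> "took" -> "too" -> "to" -> "TO"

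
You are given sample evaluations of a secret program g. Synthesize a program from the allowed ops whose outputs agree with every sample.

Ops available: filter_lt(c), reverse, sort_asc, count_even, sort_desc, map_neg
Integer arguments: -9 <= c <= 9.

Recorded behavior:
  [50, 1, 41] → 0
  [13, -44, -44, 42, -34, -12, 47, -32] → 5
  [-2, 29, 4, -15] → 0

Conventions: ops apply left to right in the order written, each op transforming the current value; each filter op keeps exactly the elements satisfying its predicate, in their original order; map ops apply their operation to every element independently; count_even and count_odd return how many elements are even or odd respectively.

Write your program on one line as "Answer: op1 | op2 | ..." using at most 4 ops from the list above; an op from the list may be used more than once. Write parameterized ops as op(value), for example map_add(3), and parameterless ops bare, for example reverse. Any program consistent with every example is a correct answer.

sort_desc | filter_lt(-7) | reverse | count_even

Check, running the answer program on each example:
  [50, 1, 41] -> [50, 41, 1] -> [] -> [] -> 0
  [13, -44, -44, 42, -34, -12, 47, -32] -> [47, 42, 13, -12, -32, -34, -44, -44] -> [-12, -32, -34, -44, -44] -> [-44, -44, -34, -32, -12] -> 5
  [-2, 29, 4, -15] -> [29, 4, -2, -15] -> [-15] -> [-15] -> 0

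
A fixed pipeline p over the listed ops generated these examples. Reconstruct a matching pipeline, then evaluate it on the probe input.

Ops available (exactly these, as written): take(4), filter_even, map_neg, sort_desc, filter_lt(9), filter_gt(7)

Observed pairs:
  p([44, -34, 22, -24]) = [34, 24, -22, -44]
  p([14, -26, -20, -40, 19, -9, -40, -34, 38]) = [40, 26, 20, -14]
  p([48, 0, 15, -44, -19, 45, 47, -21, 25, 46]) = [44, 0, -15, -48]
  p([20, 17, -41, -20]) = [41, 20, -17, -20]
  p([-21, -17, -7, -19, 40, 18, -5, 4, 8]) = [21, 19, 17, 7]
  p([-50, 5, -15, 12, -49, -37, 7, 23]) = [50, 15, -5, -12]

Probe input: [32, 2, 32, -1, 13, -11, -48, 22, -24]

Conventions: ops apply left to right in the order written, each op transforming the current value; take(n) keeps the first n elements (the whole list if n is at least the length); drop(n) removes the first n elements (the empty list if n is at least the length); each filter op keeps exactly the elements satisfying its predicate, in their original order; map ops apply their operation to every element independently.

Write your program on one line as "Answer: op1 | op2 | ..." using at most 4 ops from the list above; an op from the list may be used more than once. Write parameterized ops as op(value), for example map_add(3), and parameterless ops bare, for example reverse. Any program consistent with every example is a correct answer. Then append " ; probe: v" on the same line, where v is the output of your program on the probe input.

take(4) | map_neg | sort_desc ; probe: [1, -2, -32, -32]

Check, running the answer program on each example:
  [44, -34, 22, -24] -> [44, -34, 22, -24] -> [-44, 34, -22, 24] -> [34, 24, -22, -44]
  [14, -26, -20, -40, 19, -9, -40, -34, 38] -> [14, -26, -20, -40] -> [-14, 26, 20, 40] -> [40, 26, 20, -14]
  [48, 0, 15, -44, -19, 45, 47, -21, 25, 46] -> [48, 0, 15, -44] -> [-48, 0, -15, 44] -> [44, 0, -15, -48]
  [20, 17, -41, -20] -> [20, 17, -41, -20] -> [-20, -17, 41, 20] -> [41, 20, -17, -20]
  [-21, -17, -7, -19, 40, 18, -5, 4, 8] -> [-21, -17, -7, -19] -> [21, 17, 7, 19] -> [21, 19, 17, 7]
  [-50, 5, -15, 12, -49, -37, 7, 23] -> [-50, 5, -15, 12] -> [50, -5, 15, -12] -> [50, 15, -5, -12]
  probe: [32, 2, 32, -1, 13, -11, -48, 22, -24] -> [32, 2, 32, -1] -> [-32, -2, -32, 1] -> [1, -2, -32, -32]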